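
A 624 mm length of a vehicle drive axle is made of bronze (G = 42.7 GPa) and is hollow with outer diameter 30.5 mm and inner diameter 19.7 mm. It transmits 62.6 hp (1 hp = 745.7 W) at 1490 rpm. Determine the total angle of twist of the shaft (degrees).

ω = 2π·1490/60 = 156.0 rad/s, so T = P/ω = 62.6×745.7 / 156.0 = 299.2 N·m.
J = π(d_o⁴ − d_i⁴)/32 = π(0.0305⁴ − 0.0197⁴)/32 = 7.017×10^-8 m⁴.
θ = T·L/(G·J) = 299.2 × 0.624 / (42.7×10⁹ × 7.017×10^-8) = 0.06231 rad.

3.57°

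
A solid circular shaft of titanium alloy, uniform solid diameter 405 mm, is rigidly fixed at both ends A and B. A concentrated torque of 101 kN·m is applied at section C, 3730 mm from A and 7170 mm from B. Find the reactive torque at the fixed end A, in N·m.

With uniform GJ and both ends fixed, compatibility θ_AC = θ_CB gives T_A·a = T_B·b, together with T_A + T_B = T₀.
T_A = T₀·b/(a+b) = 101000·7170/10900 = 66440 N·m; T_B = 34560 N·m.

66400 N·m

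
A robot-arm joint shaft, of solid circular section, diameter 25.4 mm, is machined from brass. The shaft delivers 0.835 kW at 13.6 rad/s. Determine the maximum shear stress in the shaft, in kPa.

19100 kPa

ω = 13.6 rad/s, so T = P/ω = 0.835×10³ / 13.60 = 61.40 N·m.
J = πd⁴/32 = π(0.0254)⁴/32 = 4.086×10^-8 m⁴.
τ_max = T·r/J = 61.40 × 0.0127 / 4.086×10^-8 = 1.908×10^7 Pa.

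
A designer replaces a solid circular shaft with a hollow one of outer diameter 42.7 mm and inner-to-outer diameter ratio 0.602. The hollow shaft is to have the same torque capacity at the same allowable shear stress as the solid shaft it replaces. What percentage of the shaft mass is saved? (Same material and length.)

30.0 %

Equal τ_max and T ⇒ the solid shaft needs d_s³ = d_o³(1−k⁴), so d_s = 42.7·(1−0.602⁴)^(1/3) = 40.74 mm.
Area ratio A_h/A_s = d_o²(1−k²)/d_s² = (1−k²)/(1−k⁴)^(2/3) = 0.7003.
Mass saving = 1 − 0.7003 = 30.0 %.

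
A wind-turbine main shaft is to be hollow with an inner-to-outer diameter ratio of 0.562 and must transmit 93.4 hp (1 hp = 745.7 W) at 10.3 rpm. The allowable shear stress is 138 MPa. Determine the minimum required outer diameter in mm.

ω = 2π·10.3/60 = 1.079 rad/s, so T = P/ω = 93.4×745.7 / 1.079 = 64570 N·m.
For a hollow shaft with d_i/d_o = 0.562: τ_max = 16T/(π d_o³ (1−k⁴)), so d_o = [16T/(π τ_allow (1−k⁴))]^(1/3) = [16·64570/(π·1.38×10^8·0.9002)]^(1/3) = 0.1383 m.

138 mm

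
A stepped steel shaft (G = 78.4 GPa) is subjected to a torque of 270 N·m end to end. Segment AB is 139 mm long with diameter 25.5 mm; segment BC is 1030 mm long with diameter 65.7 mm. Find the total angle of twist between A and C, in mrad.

J_AB = π(0.0255)⁴/32 = 4.15×10^-8 m⁴; J_BC = π(0.0657)⁴/32 = 1.83×10^-6 m⁴.
θ = (T/G)·Σ L_i/J_i = (270.0/78.4×10⁹)·(0.139/4.15×10^-8 + 1.03/1.83×10^-6) = 0.01347 rad.

13.5 mrad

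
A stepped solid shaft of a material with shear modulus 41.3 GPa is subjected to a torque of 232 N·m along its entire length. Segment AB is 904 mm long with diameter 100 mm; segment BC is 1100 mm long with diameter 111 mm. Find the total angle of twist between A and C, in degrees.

J_AB = π(0.100)⁴/32 = 9.82×10^-6 m⁴; J_BC = π(0.111)⁴/32 = 1.49×10^-5 m⁴.
θ = (T/G)·Σ L_i/J_i = (232.0/41.3×10⁹)·(0.904/9.82×10^-6 + 1.10/1.49×10^-5) = 9.319×10^-4 rad.

0.0534°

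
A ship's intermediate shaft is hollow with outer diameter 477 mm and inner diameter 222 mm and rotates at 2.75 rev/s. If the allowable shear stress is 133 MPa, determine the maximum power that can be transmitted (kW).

J = π(d_o⁴ − d_i⁴)/32 = π(0.477⁴ − 0.222⁴)/32 = 4.844×10^-3 m⁴.
T_max = τ_allow·J/r = 1.33×10^8 × 4.844×10^-3 / 0.238 = 2.701e6 N·m.
ω = 2π·2.75 = 17.28 rad/s, so P_max = T_max·ω = 4.667×10^7 W.

46700 kW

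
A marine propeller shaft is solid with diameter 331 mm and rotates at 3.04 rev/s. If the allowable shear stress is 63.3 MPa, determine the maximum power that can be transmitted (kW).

8610 kW

J = πd⁴/32 = π(0.331)⁴/32 = 1.178×10^-3 m⁴.
T_max = τ_allow·J/r = 6.33×10^7 × 1.178×10^-3 / 0.166 = 450700 N·m.
ω = 2π·3.04 = 19.10 rad/s, so P_max = T_max·ω = 8.609×10^6 W.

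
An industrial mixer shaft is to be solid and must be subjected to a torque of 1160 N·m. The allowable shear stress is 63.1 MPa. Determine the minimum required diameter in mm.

For a solid shaft τ_max = 16T/(πd³), so d = (16T/(π τ_allow))^(1/3) = (16·1160/(π·6.31×10^7))^(1/3) = 0.04541 m.

45.4 mm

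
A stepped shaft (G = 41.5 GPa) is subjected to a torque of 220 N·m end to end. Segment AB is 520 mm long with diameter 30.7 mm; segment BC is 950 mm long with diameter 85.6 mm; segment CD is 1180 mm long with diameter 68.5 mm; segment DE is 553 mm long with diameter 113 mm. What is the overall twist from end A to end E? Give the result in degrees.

2.04°

J_AB = π(0.0307)⁴/32 = 8.72×10^-8 m⁴; J_BC = π(0.0856)⁴/32 = 5.27×10^-6 m⁴; J_CD = π(0.0685)⁴/32 = 2.16×10^-6 m⁴; J_DE = π(0.113)⁴/32 = 1.60×10^-5 m⁴.
θ = (T/G)·Σ L_i/J_i = (220.0/41.5×10⁹)·(0.520/8.72×10^-8 + 0.950/5.27×10^-6 + 1.18/2.16×10^-6 + 0.553/1.60×10^-5) = 0.03564 rad.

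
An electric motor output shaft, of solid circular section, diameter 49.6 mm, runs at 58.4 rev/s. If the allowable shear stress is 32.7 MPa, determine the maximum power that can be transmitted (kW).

J = πd⁴/32 = π(0.0496)⁴/32 = 5.942×10^-7 m⁴.
T_max = τ_allow·J/r = 3.27×10^7 × 5.942×10^-7 / 0.0248 = 783.5 N·m.
ω = 2π·58.4 = 366.9 rad/s, so P_max = T_max·ω = 2.875×10^5 W.

287 kW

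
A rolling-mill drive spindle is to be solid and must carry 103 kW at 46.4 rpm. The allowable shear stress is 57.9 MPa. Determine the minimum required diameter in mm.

ω = 2π·46.4/60 = 4.859 rad/s, so T = P/ω = 103×10³ / 4.859 = 21200 N·m.
For a solid shaft τ_max = 16T/(πd³), so d = (16T/(π τ_allow))^(1/3) = (16·21200/(π·5.79×10^7))^(1/3) = 0.1231 m.

123 mm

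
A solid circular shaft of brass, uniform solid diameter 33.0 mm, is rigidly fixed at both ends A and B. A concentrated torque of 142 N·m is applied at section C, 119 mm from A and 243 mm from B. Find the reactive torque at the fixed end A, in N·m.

With uniform GJ and both ends fixed, compatibility θ_AC = θ_CB gives T_A·a = T_B·b, together with T_A + T_B = T₀.
T_A = T₀·b/(a+b) = 142.0·243/362.0 = 95.32 N·m; T_B = 46.68 N·m.

95.3 N·m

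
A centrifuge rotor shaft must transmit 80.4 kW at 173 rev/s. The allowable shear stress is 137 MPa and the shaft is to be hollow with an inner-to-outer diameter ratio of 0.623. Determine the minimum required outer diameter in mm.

ω = 2π·173 = 1087 rad/s, so T = P/ω = 80.4×10³ / 1087 = 73.97 N·m.
For a hollow shaft with d_i/d_o = 0.623: τ_max = 16T/(π d_o³ (1−k⁴)), so d_o = [16T/(π τ_allow (1−k⁴))]^(1/3) = [16·73.97/(π·1.37×10^8·0.8494)]^(1/3) = 0.01479 m.

14.8 mm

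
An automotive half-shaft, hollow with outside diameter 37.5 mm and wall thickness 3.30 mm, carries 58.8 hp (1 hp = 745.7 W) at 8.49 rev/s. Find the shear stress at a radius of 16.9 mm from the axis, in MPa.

133 MPa

ω = 2π·8.49 = 53.34 rad/s, so T = P/ω = 58.8×745.7 / 53.34 = 822.0 N·m.
J = π(d_o⁴ − d_i⁴)/32 = π(0.0375⁴ − 0.0309⁴)/32 = 1.046×10^-7 m⁴.
Shear stress varies linearly with radius: τ = T·r/J = 822.0 × 0.0169 / 1.046×10^-7 = 1.327×10^8 Pa.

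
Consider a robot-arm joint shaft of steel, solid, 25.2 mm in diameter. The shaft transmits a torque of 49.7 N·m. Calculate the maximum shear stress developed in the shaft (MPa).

J = πd⁴/32 = π(0.0252)⁴/32 = 3.959×10^-8 m⁴.
τ_max = T·r/J = 49.70 × 0.0126 / 3.959×10^-8 = 1.582×10^7 Pa.

15.8 MPa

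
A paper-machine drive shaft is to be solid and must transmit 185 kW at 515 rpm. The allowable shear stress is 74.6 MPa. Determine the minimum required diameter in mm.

ω = 2π·515/60 = 53.93 rad/s, so T = P/ω = 185×10³ / 53.93 = 3430 N·m.
For a solid shaft τ_max = 16T/(πd³), so d = (16T/(π τ_allow))^(1/3) = (16·3430/(π·7.46×10^7))^(1/3) = 0.06164 m.

61.6 mm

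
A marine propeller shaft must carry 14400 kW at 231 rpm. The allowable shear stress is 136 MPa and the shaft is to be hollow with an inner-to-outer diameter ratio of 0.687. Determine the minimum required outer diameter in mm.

306 mm

ω = 2π·231/60 = 24.19 rad/s, so T = P/ω = 14400×10³ / 24.19 = 595300 N·m.
For a hollow shaft with d_i/d_o = 0.687: τ_max = 16T/(π d_o³ (1−k⁴)), so d_o = [16T/(π τ_allow (1−k⁴))]^(1/3) = [16·595300/(π·1.36×10^8·0.7772)]^(1/3) = 0.3061 m.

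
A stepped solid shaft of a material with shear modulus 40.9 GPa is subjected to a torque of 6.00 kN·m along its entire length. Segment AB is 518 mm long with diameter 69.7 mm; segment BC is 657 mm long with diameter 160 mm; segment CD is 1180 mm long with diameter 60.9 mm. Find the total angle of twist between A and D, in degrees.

9.31°

J_AB = π(0.0697)⁴/32 = 2.32×10^-6 m⁴; J_BC = π(0.160)⁴/32 = 6.43×10^-5 m⁴; J_CD = π(0.0609)⁴/32 = 1.35×10^-6 m⁴.
θ = (T/G)·Σ L_i/J_i = (6000/40.9×10⁹)·(0.518/2.32×10^-6 + 0.657/6.43×10^-5 + 1.18/1.35×10^-6) = 0.1625 rad.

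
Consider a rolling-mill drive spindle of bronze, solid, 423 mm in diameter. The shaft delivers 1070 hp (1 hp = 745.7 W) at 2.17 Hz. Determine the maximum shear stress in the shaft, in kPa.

ω = 2π·2.17 = 13.63 rad/s, so T = P/ω = 1070×745.7 / 13.63 = 58520 N·m.
J = πd⁴/32 = π(0.423)⁴/32 = 3.143×10^-3 m⁴.
τ_max = T·r/J = 58520 × 0.211 / 3.143×10^-3 = 3.938×10^6 Pa.

3940 kPa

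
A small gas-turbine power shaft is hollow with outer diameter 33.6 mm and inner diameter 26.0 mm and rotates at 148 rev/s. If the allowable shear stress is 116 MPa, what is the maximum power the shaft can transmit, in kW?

515 kW

J = π(d_o⁴ − d_i⁴)/32 = π(0.0336⁴ − 0.0260⁴)/32 = 8.027×10^-8 m⁴.
T_max = τ_allow·J/r = 1.16×10^8 × 8.027×10^-8 / 0.0168 = 554.2 N·m.
ω = 2π·148 = 929.9 rad/s, so P_max = T_max·ω = 5.154×10^5 W.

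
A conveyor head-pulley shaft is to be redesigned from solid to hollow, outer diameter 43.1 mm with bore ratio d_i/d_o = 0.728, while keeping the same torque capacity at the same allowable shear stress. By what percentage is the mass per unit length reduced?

Equal τ_max and T ⇒ the solid shaft needs d_s³ = d_o³(1−k⁴), so d_s = 43.1·(1−0.728⁴)^(1/3) = 38.61 mm.
Area ratio A_h/A_s = d_o²(1−k²)/d_s² = (1−k²)/(1−k⁴)^(2/3) = 0.5856.
Mass saving = 1 − 0.5856 = 41.4 %.

41.4 %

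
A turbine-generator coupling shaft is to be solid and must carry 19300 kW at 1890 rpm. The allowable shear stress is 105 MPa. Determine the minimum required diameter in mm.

ω = 2π·1890/60 = 197.9 rad/s, so T = P/ω = 19300×10³ / 197.9 = 97510 N·m.
For a solid shaft τ_max = 16T/(πd³), so d = (16T/(π τ_allow))^(1/3) = (16·97510/(π·1.05×10^8))^(1/3) = 0.1679 m.

168 mm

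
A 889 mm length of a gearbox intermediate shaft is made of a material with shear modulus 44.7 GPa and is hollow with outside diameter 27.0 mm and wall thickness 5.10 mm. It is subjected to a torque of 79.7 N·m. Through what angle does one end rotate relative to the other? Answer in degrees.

2.05°

J = π(d_o⁴ − d_i⁴)/32 = π(0.0270⁴ − 0.0168⁴)/32 = 4.435×10^-8 m⁴.
θ = T·L/(G·J) = 79.70 × 0.889 / (44.7×10⁹ × 4.435×10^-8) = 0.03574 rad.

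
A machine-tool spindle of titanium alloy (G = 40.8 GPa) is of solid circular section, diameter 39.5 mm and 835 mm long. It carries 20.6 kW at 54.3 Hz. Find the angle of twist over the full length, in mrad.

5.17 mrad

ω = 2π·54.3 = 341.2 rad/s, so T = P/ω = 20.6×10³ / 341.2 = 60.38 N·m.
J = πd⁴/32 = π(0.0395)⁴/32 = 2.390×10^-7 m⁴.
θ = T·L/(G·J) = 60.38 × 0.835 / (40.8×10⁹ × 2.390×10^-7) = 5.170×10^-3 rad.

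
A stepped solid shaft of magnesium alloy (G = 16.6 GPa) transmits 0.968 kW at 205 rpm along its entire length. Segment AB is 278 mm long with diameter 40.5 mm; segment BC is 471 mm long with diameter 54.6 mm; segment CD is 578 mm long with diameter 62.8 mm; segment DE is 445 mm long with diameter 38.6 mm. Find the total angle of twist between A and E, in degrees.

0.625°

ω = 2π·205/60 = 21.47 rad/s, so T = P/ω = 0.968×10³ / 21.47 = 45.09 N·m.
J_AB = π(0.0405)⁴/32 = 2.64×10^-7 m⁴; J_BC = π(0.0546)⁴/32 = 8.73×10^-7 m⁴; J_CD = π(0.0628)⁴/32 = 1.53×10^-6 m⁴; J_DE = π(0.0386)⁴/32 = 2.18×10^-7 m⁴.
θ = (T/G)·Σ L_i/J_i = (45.09/16.6×10⁹)·(0.278/2.64×10^-7 + 0.471/8.73×10^-7 + 0.578/1.53×10^-6 + 0.445/2.18×10^-7) = 0.01090 rad.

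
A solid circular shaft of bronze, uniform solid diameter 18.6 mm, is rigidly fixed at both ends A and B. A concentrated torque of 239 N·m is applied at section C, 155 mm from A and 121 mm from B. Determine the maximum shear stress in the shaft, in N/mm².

106 N/mm²

With uniform GJ and both ends fixed, compatibility θ_AC = θ_CB gives T_A·a = T_B·b, together with T_A + T_B = T₀.
T_A = T₀·b/(a+b) = 239.0·121/276.0 = 104.8 N·m; T_B = 134.2 N·m.
τ in each portion: τ_AC = 8.29×10^7 Pa, τ_CB = 1.06×10^8 Pa; maximum is in CB.
τ_max = T_CB·r/J = 134.2·0.00930/1.18×10^-8 = 1.062×10^8 Pa.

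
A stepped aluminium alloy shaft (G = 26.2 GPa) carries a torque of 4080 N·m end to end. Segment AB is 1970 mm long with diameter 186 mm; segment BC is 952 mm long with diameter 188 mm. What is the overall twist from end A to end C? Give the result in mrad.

J_AB = π(0.186)⁴/32 = 1.18×10^-4 m⁴; J_BC = π(0.188)⁴/32 = 1.23×10^-4 m⁴.
θ = (T/G)·Σ L_i/J_i = (4080/26.2×10⁹)·(1.97/1.18×10^-4 + 0.952/1.23×10^-4) = 3.820×10^-3 rad.

3.82 mrad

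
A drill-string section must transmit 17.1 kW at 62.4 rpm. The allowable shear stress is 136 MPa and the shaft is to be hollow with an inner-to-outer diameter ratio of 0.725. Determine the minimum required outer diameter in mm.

ω = 2π·62.4/60 = 6.535 rad/s, so T = P/ω = 17.1×10³ / 6.535 = 2617 N·m.
For a hollow shaft with d_i/d_o = 0.725: τ_max = 16T/(π d_o³ (1−k⁴)), so d_o = [16T/(π τ_allow (1−k⁴))]^(1/3) = [16·2617/(π·1.36×10^8·0.7237)]^(1/3) = 0.05135 m.

51.4 mm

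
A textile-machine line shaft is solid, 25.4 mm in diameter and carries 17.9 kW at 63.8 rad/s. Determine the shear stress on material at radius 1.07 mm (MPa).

7.35 MPa

ω = 63.8 rad/s, so T = P/ω = 17.9×10³ / 63.80 = 280.6 N·m.
J = πd⁴/32 = π(0.0254)⁴/32 = 4.086×10^-8 m⁴.
Shear stress varies linearly with radius: τ = T·r/J = 280.6 × 0.00107 / 4.086×10^-8 = 7.347×10^6 Pa.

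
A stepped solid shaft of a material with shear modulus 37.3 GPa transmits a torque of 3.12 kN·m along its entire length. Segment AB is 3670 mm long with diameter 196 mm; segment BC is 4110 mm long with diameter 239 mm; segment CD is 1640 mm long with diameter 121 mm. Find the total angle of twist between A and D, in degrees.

J_AB = π(0.196)⁴/32 = 1.45×10^-4 m⁴; J_BC = π(0.239)⁴/32 = 3.20×10^-4 m⁴; J_CD = π(0.121)⁴/32 = 2.10×10^-5 m⁴.
θ = (T/G)·Σ L_i/J_i = (3120/37.3×10⁹)·(3.67/1.45×10^-4 + 4.11/3.20×10^-4 + 1.64/2.10×10^-5) = 9.711×10^-3 rad.

0.556°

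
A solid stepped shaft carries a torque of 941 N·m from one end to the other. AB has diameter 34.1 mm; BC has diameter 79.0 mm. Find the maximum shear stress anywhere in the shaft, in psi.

Under the same torque, τ_max = 16T/(πd³) is largest where d is smallest — segment AB (d = 34.1 mm).
τ_max = 16·941.0/(π·(0.0341)³) = 1.209×10^8 Pa.

17500 psi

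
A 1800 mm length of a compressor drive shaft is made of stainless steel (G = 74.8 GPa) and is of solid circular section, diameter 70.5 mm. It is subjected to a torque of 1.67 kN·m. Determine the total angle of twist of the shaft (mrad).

J = πd⁴/32 = π(0.0705)⁴/32 = 2.425×10^-6 m⁴.
θ = T·L/(G·J) = 1670 × 1.80 / (74.8×10⁹ × 2.425×10^-6) = 0.01657 rad.

16.6 mrad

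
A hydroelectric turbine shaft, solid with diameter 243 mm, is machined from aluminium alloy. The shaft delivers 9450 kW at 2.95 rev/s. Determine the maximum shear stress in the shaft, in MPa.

ω = 2π·2.95 = 18.54 rad/s, so T = P/ω = 9450×10³ / 18.54 = 509800 N·m.
J = πd⁴/32 = π(0.243)⁴/32 = 3.423×10^-4 m⁴.
τ_max = T·r/J = 509800 × 0.121 / 3.423×10^-4 = 1.810×10^8 Pa.

181 MPa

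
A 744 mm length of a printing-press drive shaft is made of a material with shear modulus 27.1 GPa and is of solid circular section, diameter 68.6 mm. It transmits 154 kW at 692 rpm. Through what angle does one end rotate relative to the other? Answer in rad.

ω = 2π·692/60 = 72.47 rad/s, so T = P/ω = 154×10³ / 72.47 = 2125 N·m.
J = πd⁴/32 = π(0.0686)⁴/32 = 2.174×10^-6 m⁴.
θ = T·L/(G·J) = 2125 × 0.744 / (27.1×10⁹ × 2.174×10^-6) = 0.02683 rad.

0.0268 rad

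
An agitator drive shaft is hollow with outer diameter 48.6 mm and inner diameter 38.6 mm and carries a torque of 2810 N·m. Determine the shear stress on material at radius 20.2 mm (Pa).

1.72e8 Pa

J = π(d_o⁴ − d_i⁴)/32 = π(0.0486⁴ − 0.0386⁴)/32 = 3.298×10^-7 m⁴.
Shear stress varies linearly with radius: τ = T·r/J = 2810 × 0.0202 / 3.298×10^-7 = 1.721×10^8 Pa.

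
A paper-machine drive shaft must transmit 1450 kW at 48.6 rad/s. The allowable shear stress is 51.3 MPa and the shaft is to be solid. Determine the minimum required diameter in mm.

144 mm

ω = 48.6 rad/s, so T = P/ω = 1450×10³ / 48.60 = 29840 N·m.
For a solid shaft τ_max = 16T/(πd³), so d = (16T/(π τ_allow))^(1/3) = (16·29840/(π·5.13×10^7))^(1/3) = 0.1436 m.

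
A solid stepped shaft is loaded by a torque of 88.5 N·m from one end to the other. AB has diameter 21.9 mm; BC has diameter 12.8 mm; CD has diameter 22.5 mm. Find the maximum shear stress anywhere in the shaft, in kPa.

Under the same torque, τ_max = 16T/(πd³) is largest where d is smallest — segment BC (d = 12.8 mm).
τ_max = 16·88.50/(π·(0.0128)³) = 2.149×10^8 Pa.

215000 kPa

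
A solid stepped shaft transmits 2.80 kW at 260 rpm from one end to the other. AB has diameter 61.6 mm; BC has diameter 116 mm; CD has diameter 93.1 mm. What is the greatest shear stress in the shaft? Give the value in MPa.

ω = 2π·260/60 = 27.23 rad/s, so T = P/ω = 2.80×10³ / 27.23 = 102.8 N·m.
Under the same torque, τ_max = 16T/(πd³) is largest where d is smallest — segment AB (d = 61.6 mm).
τ_max = 16·102.8/(π·(0.0616)³) = 2.241×10^6 Pa.

2.24 MPa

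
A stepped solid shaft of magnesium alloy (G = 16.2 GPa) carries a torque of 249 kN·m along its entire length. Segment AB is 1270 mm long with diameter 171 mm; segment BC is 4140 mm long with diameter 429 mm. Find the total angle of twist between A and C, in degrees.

J_AB = π(0.171)⁴/32 = 8.39×10^-5 m⁴; J_BC = π(0.429)⁴/32 = 3.33×10^-3 m⁴.
θ = (T/G)·Σ L_i/J_i = (249000/16.2×10⁹)·(1.27/8.39×10^-5 + 4.14/3.33×10^-3) = 0.2517 rad.

14.4°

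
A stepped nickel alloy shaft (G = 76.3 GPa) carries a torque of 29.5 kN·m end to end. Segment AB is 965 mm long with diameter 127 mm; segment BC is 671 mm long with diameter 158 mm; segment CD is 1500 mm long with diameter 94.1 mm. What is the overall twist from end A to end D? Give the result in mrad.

94.2 mrad

J_AB = π(0.127)⁴/32 = 2.55×10^-5 m⁴; J_BC = π(0.158)⁴/32 = 6.12×10^-5 m⁴; J_CD = π(0.0941)⁴/32 = 7.70×10^-6 m⁴.
θ = (T/G)·Σ L_i/J_i = (29500/76.3×10⁹)·(0.965/2.55×10^-5 + 0.671/6.12×10^-5 + 1.50/7.70×10^-6) = 0.09419 rad.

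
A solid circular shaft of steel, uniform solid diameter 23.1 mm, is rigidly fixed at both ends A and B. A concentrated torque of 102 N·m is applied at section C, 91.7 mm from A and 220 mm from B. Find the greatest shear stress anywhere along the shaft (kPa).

29700 kPa

With uniform GJ and both ends fixed, compatibility θ_AC = θ_CB gives T_A·a = T_B·b, together with T_A + T_B = T₀.
T_A = T₀·b/(a+b) = 102.0·220/311.7 = 71.99 N·m; T_B = 30.01 N·m.
τ in each portion: τ_AC = 2.97×10^7 Pa, τ_CB = 1.24×10^7 Pa; maximum is in AC.
τ_max = T_AC·r/J = 71.99·0.0116/2.80×10^-8 = 2.975×10^7 Pa.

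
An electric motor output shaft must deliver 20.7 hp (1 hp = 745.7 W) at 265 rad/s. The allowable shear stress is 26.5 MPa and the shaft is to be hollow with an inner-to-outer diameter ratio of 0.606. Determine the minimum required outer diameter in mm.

23.5 mm

ω = 265 rad/s, so T = P/ω = 20.7×745.7 / 265.0 = 58.25 N·m.
For a hollow shaft with d_i/d_o = 0.606: τ_max = 16T/(π d_o³ (1−k⁴)), so d_o = [16T/(π τ_allow (1−k⁴))]^(1/3) = [16·58.25/(π·2.65×10^7·0.8651)]^(1/3) = 0.02348 m.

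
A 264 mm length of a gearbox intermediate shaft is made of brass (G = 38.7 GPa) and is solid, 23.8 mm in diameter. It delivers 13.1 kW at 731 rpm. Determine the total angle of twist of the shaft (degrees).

ω = 2π·731/60 = 76.55 rad/s, so T = P/ω = 13.1×10³ / 76.55 = 171.1 N·m.
J = πd⁴/32 = π(0.0238)⁴/32 = 3.150×10^-8 m⁴.
θ = T·L/(G·J) = 171.1 × 0.264 / (38.7×10⁹ × 3.150×10^-8) = 0.03706 rad.

2.12°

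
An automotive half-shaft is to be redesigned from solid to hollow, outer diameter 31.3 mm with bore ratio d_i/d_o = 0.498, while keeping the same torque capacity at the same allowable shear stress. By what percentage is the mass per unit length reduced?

Equal τ_max and T ⇒ the solid shaft needs d_s³ = d_o³(1−k⁴), so d_s = 31.3·(1−0.498⁴)^(1/3) = 30.64 mm.
Area ratio A_h/A_s = d_o²(1−k²)/d_s² = (1−k²)/(1−k⁴)^(2/3) = 0.7845.
Mass saving = 1 − 0.7845 = 21.5 %.

21.5 %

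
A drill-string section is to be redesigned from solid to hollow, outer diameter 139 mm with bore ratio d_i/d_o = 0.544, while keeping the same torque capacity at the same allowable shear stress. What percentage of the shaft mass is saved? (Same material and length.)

Equal τ_max and T ⇒ the solid shaft needs d_s³ = d_o³(1−k⁴), so d_s = 139·(1−0.544⁴)^(1/3) = 134.8 mm.
Area ratio A_h/A_s = d_o²(1−k²)/d_s² = (1−k²)/(1−k⁴)^(2/3) = 0.7484.
Mass saving = 1 − 0.7484 = 25.2 %.

25.2 %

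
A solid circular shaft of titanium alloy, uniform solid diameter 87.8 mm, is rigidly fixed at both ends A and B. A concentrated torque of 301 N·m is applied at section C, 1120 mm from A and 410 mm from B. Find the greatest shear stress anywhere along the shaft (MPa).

With uniform GJ and both ends fixed, compatibility θ_AC = θ_CB gives T_A·a = T_B·b, together with T_A + T_B = T₀.
T_A = T₀·b/(a+b) = 301.0·410/1530 = 80.66 N·m; T_B = 220.3 N·m.
τ in each portion: τ_AC = 6.07×10^5 Pa, τ_CB = 1.66×10^6 Pa; maximum is in CB.
τ_max = T_CB·r/J = 220.3·0.0439/5.83×10^-6 = 1.658×10^6 Pa.

1.66 MPa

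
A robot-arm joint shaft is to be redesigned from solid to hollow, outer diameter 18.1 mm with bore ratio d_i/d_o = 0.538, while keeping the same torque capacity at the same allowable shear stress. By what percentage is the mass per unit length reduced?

Equal τ_max and T ⇒ the solid shaft needs d_s³ = d_o³(1−k⁴), so d_s = 18.1·(1−0.538⁴)^(1/3) = 17.58 mm.
Area ratio A_h/A_s = d_o²(1−k²)/d_s² = (1−k²)/(1−k⁴)^(2/3) = 0.7532.
Mass saving = 1 − 0.7532 = 24.7 %.

24.7 %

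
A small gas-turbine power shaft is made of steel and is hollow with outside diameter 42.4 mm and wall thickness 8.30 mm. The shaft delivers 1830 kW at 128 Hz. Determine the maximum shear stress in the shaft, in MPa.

176 MPa

ω = 2π·128 = 804.2 rad/s, so T = P/ω = 1830×10³ / 804.2 = 2275 N·m.
J = π(d_o⁴ − d_i⁴)/32 = π(0.0424⁴ − 0.0258⁴)/32 = 2.738×10^-7 m⁴.
τ_max = T·r/J = 2275 × 0.0212 / 2.738×10^-7 = 1.762×10^8 Pa.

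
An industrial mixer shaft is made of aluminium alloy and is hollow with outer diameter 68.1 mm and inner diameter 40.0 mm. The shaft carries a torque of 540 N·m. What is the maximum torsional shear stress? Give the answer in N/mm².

J = π(d_o⁴ − d_i⁴)/32 = π(0.0681⁴ − 0.0400⁴)/32 = 1.860×10^-6 m⁴.
τ_max = T·r/J = 540.0 × 0.0340 / 1.860×10^-6 = 9.885×10^6 Pa.

9.88 N/mm²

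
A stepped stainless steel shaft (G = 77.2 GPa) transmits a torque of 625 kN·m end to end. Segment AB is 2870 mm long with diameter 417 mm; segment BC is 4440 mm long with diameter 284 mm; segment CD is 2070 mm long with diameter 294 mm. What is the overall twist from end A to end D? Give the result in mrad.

J_AB = π(0.417)⁴/32 = 2.97×10^-3 m⁴; J_BC = π(0.284)⁴/32 = 6.39×10^-4 m⁴; J_CD = π(0.294)⁴/32 = 7.33×10^-4 m⁴.
θ = (T/G)·Σ L_i/J_i = (625000/77.2×10⁹)·(2.87/2.97×10^-3 + 4.44/6.39×10^-4 + 2.07/7.33×10^-4) = 0.08696 rad.

87.0 mrad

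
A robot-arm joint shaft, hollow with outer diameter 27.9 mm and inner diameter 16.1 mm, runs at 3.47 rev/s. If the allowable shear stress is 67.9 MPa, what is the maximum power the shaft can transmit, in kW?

J = π(d_o⁴ − d_i⁴)/32 = π(0.0279⁴ − 0.0161⁴)/32 = 5.289×10^-8 m⁴.
T_max = τ_allow·J/r = 6.79×10^7 × 5.289×10^-8 / 0.0139 = 257.4 N·m.
ω = 2π·3.47 = 21.80 rad/s, so P_max = T_max·ω = 5613 W.

5.61 kW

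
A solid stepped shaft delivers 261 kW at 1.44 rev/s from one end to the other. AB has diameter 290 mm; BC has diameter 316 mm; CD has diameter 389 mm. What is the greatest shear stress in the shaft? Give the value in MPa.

ω = 2π·1.44 = 9.048 rad/s, so T = P/ω = 261×10³ / 9.048 = 28850 N·m.
Under the same torque, τ_max = 16T/(πd³) is largest where d is smallest — segment AB (d = 290 mm).
τ_max = 16·28850/(π·(0.290)³) = 6.024×10^6 Pa.

6.02 MPa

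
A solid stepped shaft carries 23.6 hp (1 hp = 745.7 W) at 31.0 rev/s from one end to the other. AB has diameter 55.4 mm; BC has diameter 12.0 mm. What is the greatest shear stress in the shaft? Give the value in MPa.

266 MPa

ω = 2π·31.0 = 194.8 rad/s, so T = P/ω = 23.6×745.7 / 194.8 = 90.35 N·m.
Under the same torque, τ_max = 16T/(πd³) is largest where d is smallest — segment BC (d = 12.0 mm).
τ_max = 16·90.35/(π·(0.0120)³) = 2.663×10^8 Pa.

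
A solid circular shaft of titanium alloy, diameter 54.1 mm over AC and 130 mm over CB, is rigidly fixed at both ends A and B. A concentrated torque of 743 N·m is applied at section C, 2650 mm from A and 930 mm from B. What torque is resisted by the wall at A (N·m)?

Compatibility: T_A·a/J_AC = T_B·b/J_CB with T_A + T_B = T₀.
J_AC = 8.41×10^-7 m⁴, J_CB = 2.80×10^-5 m⁴, so T_A = T₀·(J_AC/a)/((J_AC/a)+(J_CB/b)) = 7.739 N·m, T_B = 735.3 N·m.

7.74 N·m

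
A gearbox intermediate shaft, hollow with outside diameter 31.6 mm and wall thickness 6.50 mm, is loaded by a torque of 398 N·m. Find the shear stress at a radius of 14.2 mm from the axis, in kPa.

65600 kPa

J = π(d_o⁴ − d_i⁴)/32 = π(0.0316⁴ − 0.0186⁴)/32 = 8.614×10^-8 m⁴.
Shear stress varies linearly with radius: τ = T·r/J = 398.0 × 0.0142 / 8.614×10^-8 = 6.561×10^7 Pa.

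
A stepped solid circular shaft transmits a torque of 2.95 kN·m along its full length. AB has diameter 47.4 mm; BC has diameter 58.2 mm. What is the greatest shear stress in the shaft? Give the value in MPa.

141 MPa

Under the same torque, τ_max = 16T/(πd³) is largest where d is smallest — segment AB (d = 47.4 mm).
τ_max = 16·2950/(π·(0.0474)³) = 1.411×10^8 Pa.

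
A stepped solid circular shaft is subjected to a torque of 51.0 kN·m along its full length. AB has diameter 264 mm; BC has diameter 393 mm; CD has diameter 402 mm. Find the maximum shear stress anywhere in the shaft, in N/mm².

Under the same torque, τ_max = 16T/(πd³) is largest where d is smallest — segment AB (d = 264 mm).
τ_max = 16·51000/(π·(0.264)³) = 1.412×10^7 Pa.

14.1 N/mm²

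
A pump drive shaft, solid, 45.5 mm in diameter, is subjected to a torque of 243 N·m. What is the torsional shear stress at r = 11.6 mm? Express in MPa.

6.70 MPa

J = πd⁴/32 = π(0.0455)⁴/32 = 4.208×10^-7 m⁴.
Shear stress varies linearly with radius: τ = T·r/J = 243.0 × 0.0116 / 4.208×10^-7 = 6.699×10^6 Pa.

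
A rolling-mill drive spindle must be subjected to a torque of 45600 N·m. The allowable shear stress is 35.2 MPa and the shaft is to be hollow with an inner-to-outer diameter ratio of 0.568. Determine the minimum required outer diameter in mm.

For a hollow shaft with d_i/d_o = 0.568: τ_max = 16T/(π d_o³ (1−k⁴)), so d_o = [16T/(π τ_allow (1−k⁴))]^(1/3) = [16·45600/(π·3.52×10^7·0.8959)]^(1/3) = 0.1946 m.

195 mm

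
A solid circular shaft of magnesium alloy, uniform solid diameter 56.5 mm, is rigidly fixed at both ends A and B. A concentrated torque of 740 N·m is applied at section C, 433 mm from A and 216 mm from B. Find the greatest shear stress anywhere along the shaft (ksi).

With uniform GJ and both ends fixed, compatibility θ_AC = θ_CB gives T_A·a = T_B·b, together with T_A + T_B = T₀.
T_A = T₀·b/(a+b) = 740.0·216/649.0 = 246.3 N·m; T_B = 493.7 N·m.
τ in each portion: τ_AC = 6.95×10^6 Pa, τ_CB = 1.39×10^7 Pa; maximum is in CB.
τ_max = T_CB·r/J = 493.7·0.0283/1.00×10^-6 = 1.394×10^7 Pa.

2.02 ksi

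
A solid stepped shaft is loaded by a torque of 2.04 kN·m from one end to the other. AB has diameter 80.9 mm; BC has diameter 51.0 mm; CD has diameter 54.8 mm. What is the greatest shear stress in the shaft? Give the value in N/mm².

78.3 N/mm²

Under the same torque, τ_max = 16T/(πd³) is largest where d is smallest — segment BC (d = 51.0 mm).
τ_max = 16·2040/(π·(0.0510)³) = 7.832×10^7 Pa.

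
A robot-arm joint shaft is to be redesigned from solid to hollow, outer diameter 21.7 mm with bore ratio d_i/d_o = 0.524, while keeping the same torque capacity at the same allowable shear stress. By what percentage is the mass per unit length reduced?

23.6 %

Equal τ_max and T ⇒ the solid shaft needs d_s³ = d_o³(1−k⁴), so d_s = 21.7·(1−0.524⁴)^(1/3) = 21.14 mm.
Area ratio A_h/A_s = d_o²(1−k²)/d_s² = (1−k²)/(1−k⁴)^(2/3) = 0.7643.
Mass saving = 1 − 0.7643 = 23.6 %.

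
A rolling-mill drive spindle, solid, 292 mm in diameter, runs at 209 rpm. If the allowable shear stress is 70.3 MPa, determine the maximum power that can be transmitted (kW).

7520 kW

J = πd⁴/32 = π(0.292)⁴/32 = 7.137×10^-4 m⁴.
T_max = τ_allow·J/r = 7.03×10^7 × 7.137×10^-4 / 0.146 = 343700 N·m.
ω = 2π·209/60 = 21.89 rad/s, so P_max = T_max·ω = 7.522×10^6 W.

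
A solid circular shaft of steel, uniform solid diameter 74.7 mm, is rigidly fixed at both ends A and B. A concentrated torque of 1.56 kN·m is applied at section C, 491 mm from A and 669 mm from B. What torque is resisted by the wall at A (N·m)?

With uniform GJ and both ends fixed, compatibility θ_AC = θ_CB gives T_A·a = T_B·b, together with T_A + T_B = T₀.
T_A = T₀·b/(a+b) = 1560·669/1160 = 899.7 N·m; T_B = 660.3 N·m.

900 N·m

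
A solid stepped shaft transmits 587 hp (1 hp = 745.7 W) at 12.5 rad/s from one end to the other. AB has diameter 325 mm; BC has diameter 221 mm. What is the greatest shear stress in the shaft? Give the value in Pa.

1.65e7 Pa

ω = 12.5 rad/s, so T = P/ω = 587×745.7 / 12.50 = 35020 N·m.
Under the same torque, τ_max = 16T/(πd³) is largest where d is smallest — segment BC (d = 221 mm).
τ_max = 16·35020/(π·(0.221)³) = 1.652×10^7 Pa.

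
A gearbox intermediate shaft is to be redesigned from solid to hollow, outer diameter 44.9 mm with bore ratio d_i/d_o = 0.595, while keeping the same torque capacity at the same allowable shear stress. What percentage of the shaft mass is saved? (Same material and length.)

29.4 %

Equal τ_max and T ⇒ the solid shaft needs d_s³ = d_o³(1−k⁴), so d_s = 44.9·(1−0.595⁴)^(1/3) = 42.94 mm.
Area ratio A_h/A_s = d_o²(1−k²)/d_s² = (1−k²)/(1−k⁴)^(2/3) = 0.7063.
Mass saving = 1 − 0.7063 = 29.4 %.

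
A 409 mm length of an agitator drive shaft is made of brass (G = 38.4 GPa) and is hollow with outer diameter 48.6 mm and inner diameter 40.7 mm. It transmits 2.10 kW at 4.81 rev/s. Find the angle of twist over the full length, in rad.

ω = 2π·4.81 = 30.22 rad/s, so T = P/ω = 2.10×10³ / 30.22 = 69.49 N·m.
J = π(d_o⁴ − d_i⁴)/32 = π(0.0486⁴ − 0.0407⁴)/32 = 2.783×10^-7 m⁴.
θ = T·L/(G·J) = 69.49 × 0.409 / (38.4×10⁹ × 2.783×10^-7) = 2.659×10^-3 rad.

0.00266 rad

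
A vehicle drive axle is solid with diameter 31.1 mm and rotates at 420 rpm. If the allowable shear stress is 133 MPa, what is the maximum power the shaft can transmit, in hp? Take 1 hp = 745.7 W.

46.3 hp

J = πd⁴/32 = π(0.0311)⁴/32 = 9.184×10^-8 m⁴.
T_max = τ_allow·J/r = 1.33×10^8 × 9.184×10^-8 / 0.0156 = 785.5 N·m.
ω = 2π·420/60 = 43.98 rad/s, so P_max = T_max·ω = 3.455×10^4 W.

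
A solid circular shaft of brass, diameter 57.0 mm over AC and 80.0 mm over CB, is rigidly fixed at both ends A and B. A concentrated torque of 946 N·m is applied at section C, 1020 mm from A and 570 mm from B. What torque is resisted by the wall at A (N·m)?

Compatibility: T_A·a/J_AC = T_B·b/J_CB with T_A + T_B = T₀.
J_AC = 1.04×10^-6 m⁴, J_CB = 4.02×10^-6 m⁴, so T_A = T₀·(J_AC/a)/((J_AC/a)+(J_CB/b)) = 119.1 N·m, T_B = 826.9 N·m.

119 N·m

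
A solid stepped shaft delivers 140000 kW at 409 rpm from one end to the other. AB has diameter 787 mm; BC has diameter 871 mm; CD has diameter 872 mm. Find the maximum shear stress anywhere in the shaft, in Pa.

ω = 2π·409/60 = 42.83 rad/s, so T = P/ω = 140000×10³ / 42.83 = 3.269e6 N·m.
Under the same torque, τ_max = 16T/(πd³) is largest where d is smallest — segment AB (d = 787 mm).
τ_max = 16·3.269e6/(π·(0.787)³) = 3.415×10^7 Pa.

3.42e7 Pa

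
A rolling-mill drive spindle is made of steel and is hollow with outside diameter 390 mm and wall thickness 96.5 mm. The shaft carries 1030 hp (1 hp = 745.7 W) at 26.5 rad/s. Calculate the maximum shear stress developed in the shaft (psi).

ω = 26.5 rad/s, so T = P/ω = 1030×745.7 / 26.50 = 28980 N·m.
J = π(d_o⁴ − d_i⁴)/32 = π(0.390⁴ − 0.197⁴)/32 = 2.123×10^-3 m⁴.
τ_max = T·r/J = 28980 × 0.195 / 2.123×10^-3 = 2.662×10^6 Pa.

386 psi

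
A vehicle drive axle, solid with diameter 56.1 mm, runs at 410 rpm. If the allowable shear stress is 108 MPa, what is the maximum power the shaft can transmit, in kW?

J = πd⁴/32 = π(0.0561)⁴/32 = 9.724×10^-7 m⁴.
T_max = τ_allow·J/r = 1.08×10^8 × 9.724×10^-7 / 0.0281 = 3744 N·m.
ω = 2π·410/60 = 42.94 rad/s, so P_max = T_max·ω = 1.608×10^5 W.

161 kW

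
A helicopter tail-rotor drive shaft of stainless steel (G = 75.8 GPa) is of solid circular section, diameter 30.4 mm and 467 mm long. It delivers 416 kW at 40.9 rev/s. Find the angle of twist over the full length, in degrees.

ω = 2π·40.9 = 257.0 rad/s, so T = P/ω = 416×10³ / 257.0 = 1619 N·m.
J = πd⁴/32 = π(0.0304)⁴/32 = 8.385×10^-8 m⁴.
θ = T·L/(G·J) = 1619 × 0.467 / (75.8×10⁹ × 8.385×10^-8) = 0.1189 rad.

6.82°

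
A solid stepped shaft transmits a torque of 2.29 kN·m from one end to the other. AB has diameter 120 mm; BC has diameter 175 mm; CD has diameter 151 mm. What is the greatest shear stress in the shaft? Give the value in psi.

Under the same torque, τ_max = 16T/(πd³) is largest where d is smallest — segment AB (d = 120 mm).
τ_max = 16·2290/(π·(0.120)³) = 6.749×10^6 Pa.

979 psi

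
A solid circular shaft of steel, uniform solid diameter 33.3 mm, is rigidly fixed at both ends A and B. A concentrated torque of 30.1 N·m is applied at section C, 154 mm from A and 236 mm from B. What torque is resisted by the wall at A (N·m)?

With uniform GJ and both ends fixed, compatibility θ_AC = θ_CB gives T_A·a = T_B·b, together with T_A + T_B = T₀.
T_A = T₀·b/(a+b) = 30.10·236/390.0 = 18.21 N·m; T_B = 11.89 N·m.

18.2 N·m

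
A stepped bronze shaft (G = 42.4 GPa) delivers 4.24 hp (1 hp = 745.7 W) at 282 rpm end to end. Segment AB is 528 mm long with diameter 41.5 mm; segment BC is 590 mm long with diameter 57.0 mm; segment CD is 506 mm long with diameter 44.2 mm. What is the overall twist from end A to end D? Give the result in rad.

ω = 2π·282/60 = 29.53 rad/s, so T = P/ω = 4.24×745.7 / 29.53 = 107.1 N·m.
J_AB = π(0.0415)⁴/32 = 2.91×10^-7 m⁴; J_BC = π(0.0570)⁴/32 = 1.04×10^-6 m⁴; J_CD = π(0.0442)⁴/32 = 3.75×10^-7 m⁴.
θ = (T/G)·Σ L_i/J_i = (107.1/42.4×10⁹)·(0.528/2.91×10^-7 + 0.590/1.04×10^-6 + 0.506/3.75×10^-7) = 9.426×10^-3 rad.

0.00943 rad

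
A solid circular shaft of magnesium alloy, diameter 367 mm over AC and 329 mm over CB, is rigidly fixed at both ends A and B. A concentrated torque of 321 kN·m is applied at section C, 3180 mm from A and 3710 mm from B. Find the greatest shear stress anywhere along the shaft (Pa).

Compatibility: T_A·a/J_AC = T_B·b/J_CB with T_A + T_B = T₀.
J_AC = 1.78×10^-3 m⁴, J_CB = 1.15×10^-3 m⁴, so T_A = T₀·(J_AC/a)/((J_AC/a)+(J_CB/b)) = 206600 N·m, T_B = 114400 N·m.
τ in each portion: τ_AC = 2.13×10^7 Pa, τ_CB = 1.64×10^7 Pa; maximum is in AC.
τ_max = T_AC·r/J = 206600·0.183/1.78×10^-3 = 2.129×10^7 Pa.

2.13e7 Pa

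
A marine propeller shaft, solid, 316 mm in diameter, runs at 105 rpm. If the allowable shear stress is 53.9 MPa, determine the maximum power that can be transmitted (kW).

J = πd⁴/32 = π(0.316)⁴/32 = 9.789×10^-4 m⁴.
T_max = τ_allow·J/r = 5.39×10^7 × 9.789×10^-4 / 0.158 = 333900 N·m.
ω = 2π·105/60 = 11.00 rad/s, so P_max = T_max·ω = 3.672×10^6 W.

3670 kW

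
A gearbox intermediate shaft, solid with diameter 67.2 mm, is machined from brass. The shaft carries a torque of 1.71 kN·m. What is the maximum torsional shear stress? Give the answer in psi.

4160 psi

J = πd⁴/32 = π(0.0672)⁴/32 = 2.002×10^-6 m⁴.
τ_max = T·r/J = 1710 × 0.0336 / 2.002×10^-6 = 2.870×10^7 Pa.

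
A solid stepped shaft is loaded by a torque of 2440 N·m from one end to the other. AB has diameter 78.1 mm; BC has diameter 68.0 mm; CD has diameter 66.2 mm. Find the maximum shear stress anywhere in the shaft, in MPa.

Under the same torque, τ_max = 16T/(πd³) is largest where d is smallest — segment CD (d = 66.2 mm).
τ_max = 16·2440/(π·(0.0662)³) = 4.283×10^7 Pa.

42.8 MPa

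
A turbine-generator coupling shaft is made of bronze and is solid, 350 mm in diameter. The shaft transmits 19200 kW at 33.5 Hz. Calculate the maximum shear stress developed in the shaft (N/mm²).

10.8 N/mm²

ω = 2π·33.5 = 210.5 rad/s, so T = P/ω = 19200×10³ / 210.5 = 91220 N·m.
J = πd⁴/32 = π(0.350)⁴/32 = 1.473×10^-3 m⁴.
τ_max = T·r/J = 91220 × 0.175 / 1.473×10^-3 = 1.084×10^7 Pa.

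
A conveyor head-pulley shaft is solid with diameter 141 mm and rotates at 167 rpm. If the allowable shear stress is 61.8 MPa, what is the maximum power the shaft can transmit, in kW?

J = πd⁴/32 = π(0.141)⁴/32 = 3.880×10^-5 m⁴.
T_max = τ_allow·J/r = 6.18×10^7 × 3.880×10^-5 / 0.0705 = 34020 N·m.
ω = 2π·167/60 = 17.49 rad/s, so P_max = T_max·ω = 5.949×10^5 W.

595 kW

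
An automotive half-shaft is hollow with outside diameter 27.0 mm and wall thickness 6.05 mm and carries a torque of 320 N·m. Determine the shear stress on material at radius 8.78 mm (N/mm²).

59.4 N/mm²

J = π(d_o⁴ − d_i⁴)/32 = π(0.0270⁴ − 0.0149⁴)/32 = 4.734×10^-8 m⁴.
Shear stress varies linearly with radius: τ = T·r/J = 320.0 × 0.00878 / 4.734×10^-8 = 5.936×10^7 Pa.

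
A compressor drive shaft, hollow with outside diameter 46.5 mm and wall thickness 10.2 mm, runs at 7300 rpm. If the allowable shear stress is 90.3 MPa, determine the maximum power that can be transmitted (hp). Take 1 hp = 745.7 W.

J = π(d_o⁴ − d_i⁴)/32 = π(0.0465⁴ − 0.0261⁴)/32 = 4.134×10^-7 m⁴.
T_max = τ_allow·J/r = 9.03×10^7 × 4.134×10^-7 / 0.0232 = 1606 N·m.
ω = 2π·7300/60 = 764.5 rad/s, so P_max = T_max·ω = 1.228×10^6 W.

1650 hp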